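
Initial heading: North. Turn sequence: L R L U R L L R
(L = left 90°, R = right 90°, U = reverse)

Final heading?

Answer: Final heading: East

Derivation:
Start: North
  L (left (90° counter-clockwise)) -> West
  R (right (90° clockwise)) -> North
  L (left (90° counter-clockwise)) -> West
  U (U-turn (180°)) -> East
  R (right (90° clockwise)) -> South
  L (left (90° counter-clockwise)) -> East
  L (left (90° counter-clockwise)) -> North
  R (right (90° clockwise)) -> East
Final: East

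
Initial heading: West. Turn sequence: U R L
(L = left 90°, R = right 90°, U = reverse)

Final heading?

Start: West
  U (U-turn (180°)) -> East
  R (right (90° clockwise)) -> South
  L (left (90° counter-clockwise)) -> East
Final: East

Answer: Final heading: East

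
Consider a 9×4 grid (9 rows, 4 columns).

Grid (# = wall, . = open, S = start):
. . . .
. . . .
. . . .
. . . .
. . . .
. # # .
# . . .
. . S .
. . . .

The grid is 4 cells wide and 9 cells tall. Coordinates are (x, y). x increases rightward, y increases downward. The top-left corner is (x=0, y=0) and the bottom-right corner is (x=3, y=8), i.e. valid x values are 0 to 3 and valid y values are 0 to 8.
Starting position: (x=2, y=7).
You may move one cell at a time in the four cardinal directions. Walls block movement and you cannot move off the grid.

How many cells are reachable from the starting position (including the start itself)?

BFS flood-fill from (x=2, y=7):
  Distance 0: (x=2, y=7)
  Distance 1: (x=2, y=6), (x=1, y=7), (x=3, y=7), (x=2, y=8)
  Distance 2: (x=1, y=6), (x=3, y=6), (x=0, y=7), (x=1, y=8), (x=3, y=8)
  Distance 3: (x=3, y=5), (x=0, y=8)
  Distance 4: (x=3, y=4)
  Distance 5: (x=3, y=3), (x=2, y=4)
  Distance 6: (x=3, y=2), (x=2, y=3), (x=1, y=4)
  Distance 7: (x=3, y=1), (x=2, y=2), (x=1, y=3), (x=0, y=4)
  Distance 8: (x=3, y=0), (x=2, y=1), (x=1, y=2), (x=0, y=3), (x=0, y=5)
  Distance 9: (x=2, y=0), (x=1, y=1), (x=0, y=2)
  Distance 10: (x=1, y=0), (x=0, y=1)
  Distance 11: (x=0, y=0)
Total reachable: 33 (grid has 33 open cells total)

Answer: Reachable cells: 33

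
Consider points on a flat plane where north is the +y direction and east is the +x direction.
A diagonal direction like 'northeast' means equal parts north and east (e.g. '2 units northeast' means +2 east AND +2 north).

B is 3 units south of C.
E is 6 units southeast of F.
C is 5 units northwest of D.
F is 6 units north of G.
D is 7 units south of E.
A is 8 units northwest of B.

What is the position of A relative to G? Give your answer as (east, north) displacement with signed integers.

Answer: A is at (east=-7, north=3) relative to G.

Derivation:
Place G at the origin (east=0, north=0).
  F is 6 units north of G: delta (east=+0, north=+6); F at (east=0, north=6).
  E is 6 units southeast of F: delta (east=+6, north=-6); E at (east=6, north=0).
  D is 7 units south of E: delta (east=+0, north=-7); D at (east=6, north=-7).
  C is 5 units northwest of D: delta (east=-5, north=+5); C at (east=1, north=-2).
  B is 3 units south of C: delta (east=+0, north=-3); B at (east=1, north=-5).
  A is 8 units northwest of B: delta (east=-8, north=+8); A at (east=-7, north=3).
Therefore A relative to G: (east=-7, north=3).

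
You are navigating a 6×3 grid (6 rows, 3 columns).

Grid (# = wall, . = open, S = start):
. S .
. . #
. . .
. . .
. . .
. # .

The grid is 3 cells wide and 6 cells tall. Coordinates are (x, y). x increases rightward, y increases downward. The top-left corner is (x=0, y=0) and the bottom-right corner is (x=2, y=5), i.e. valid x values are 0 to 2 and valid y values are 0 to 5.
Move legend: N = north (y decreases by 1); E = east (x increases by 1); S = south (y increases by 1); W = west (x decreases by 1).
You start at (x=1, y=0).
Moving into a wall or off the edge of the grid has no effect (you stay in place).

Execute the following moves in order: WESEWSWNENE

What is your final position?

Start: (x=1, y=0)
  W (west): (x=1, y=0) -> (x=0, y=0)
  E (east): (x=0, y=0) -> (x=1, y=0)
  S (south): (x=1, y=0) -> (x=1, y=1)
  E (east): blocked, stay at (x=1, y=1)
  W (west): (x=1, y=1) -> (x=0, y=1)
  S (south): (x=0, y=1) -> (x=0, y=2)
  W (west): blocked, stay at (x=0, y=2)
  N (north): (x=0, y=2) -> (x=0, y=1)
  E (east): (x=0, y=1) -> (x=1, y=1)
  N (north): (x=1, y=1) -> (x=1, y=0)
  E (east): (x=1, y=0) -> (x=2, y=0)
Final: (x=2, y=0)

Answer: Final position: (x=2, y=0)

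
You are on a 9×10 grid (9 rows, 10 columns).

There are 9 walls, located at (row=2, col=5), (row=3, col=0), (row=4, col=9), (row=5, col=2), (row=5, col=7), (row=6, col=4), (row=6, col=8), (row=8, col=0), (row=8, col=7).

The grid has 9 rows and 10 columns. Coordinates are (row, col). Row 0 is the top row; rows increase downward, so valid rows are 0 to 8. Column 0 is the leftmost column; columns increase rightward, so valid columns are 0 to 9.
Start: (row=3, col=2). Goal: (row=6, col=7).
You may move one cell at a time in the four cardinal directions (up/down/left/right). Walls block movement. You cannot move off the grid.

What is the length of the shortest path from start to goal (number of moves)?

Answer: Shortest path length: 8

Derivation:
BFS from (row=3, col=2) until reaching (row=6, col=7):
  Distance 0: (row=3, col=2)
  Distance 1: (row=2, col=2), (row=3, col=1), (row=3, col=3), (row=4, col=2)
  Distance 2: (row=1, col=2), (row=2, col=1), (row=2, col=3), (row=3, col=4), (row=4, col=1), (row=4, col=3)
  Distance 3: (row=0, col=2), (row=1, col=1), (row=1, col=3), (row=2, col=0), (row=2, col=4), (row=3, col=5), (row=4, col=0), (row=4, col=4), (row=5, col=1), (row=5, col=3)
  Distance 4: (row=0, col=1), (row=0, col=3), (row=1, col=0), (row=1, col=4), (row=3, col=6), (row=4, col=5), (row=5, col=0), (row=5, col=4), (row=6, col=1), (row=6, col=3)
  Distance 5: (row=0, col=0), (row=0, col=4), (row=1, col=5), (row=2, col=6), (row=3, col=7), (row=4, col=6), (row=5, col=5), (row=6, col=0), (row=6, col=2), (row=7, col=1), (row=7, col=3)
  Distance 6: (row=0, col=5), (row=1, col=6), (row=2, col=7), (row=3, col=8), (row=4, col=7), (row=5, col=6), (row=6, col=5), (row=7, col=0), (row=7, col=2), (row=7, col=4), (row=8, col=1), (row=8, col=3)
  Distance 7: (row=0, col=6), (row=1, col=7), (row=2, col=8), (row=3, col=9), (row=4, col=8), (row=6, col=6), (row=7, col=5), (row=8, col=2), (row=8, col=4)
  Distance 8: (row=0, col=7), (row=1, col=8), (row=2, col=9), (row=5, col=8), (row=6, col=7), (row=7, col=6), (row=8, col=5)  <- goal reached here
One shortest path (8 moves): (row=3, col=2) -> (row=3, col=3) -> (row=3, col=4) -> (row=3, col=5) -> (row=3, col=6) -> (row=4, col=6) -> (row=5, col=6) -> (row=6, col=6) -> (row=6, col=7)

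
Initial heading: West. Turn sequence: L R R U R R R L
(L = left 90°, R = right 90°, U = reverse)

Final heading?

Start: West
  L (left (90° counter-clockwise)) -> South
  R (right (90° clockwise)) -> West
  R (right (90° clockwise)) -> North
  U (U-turn (180°)) -> South
  R (right (90° clockwise)) -> West
  R (right (90° clockwise)) -> North
  R (right (90° clockwise)) -> East
  L (left (90° counter-clockwise)) -> North
Final: North

Answer: Final heading: North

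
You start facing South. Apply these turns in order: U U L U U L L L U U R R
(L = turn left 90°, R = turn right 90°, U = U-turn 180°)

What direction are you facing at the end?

Answer: Final heading: North

Derivation:
Start: South
  U (U-turn (180°)) -> North
  U (U-turn (180°)) -> South
  L (left (90° counter-clockwise)) -> East
  U (U-turn (180°)) -> West
  U (U-turn (180°)) -> East
  L (left (90° counter-clockwise)) -> North
  L (left (90° counter-clockwise)) -> West
  L (left (90° counter-clockwise)) -> South
  U (U-turn (180°)) -> North
  U (U-turn (180°)) -> South
  R (right (90° clockwise)) -> West
  R (right (90° clockwise)) -> North
Final: North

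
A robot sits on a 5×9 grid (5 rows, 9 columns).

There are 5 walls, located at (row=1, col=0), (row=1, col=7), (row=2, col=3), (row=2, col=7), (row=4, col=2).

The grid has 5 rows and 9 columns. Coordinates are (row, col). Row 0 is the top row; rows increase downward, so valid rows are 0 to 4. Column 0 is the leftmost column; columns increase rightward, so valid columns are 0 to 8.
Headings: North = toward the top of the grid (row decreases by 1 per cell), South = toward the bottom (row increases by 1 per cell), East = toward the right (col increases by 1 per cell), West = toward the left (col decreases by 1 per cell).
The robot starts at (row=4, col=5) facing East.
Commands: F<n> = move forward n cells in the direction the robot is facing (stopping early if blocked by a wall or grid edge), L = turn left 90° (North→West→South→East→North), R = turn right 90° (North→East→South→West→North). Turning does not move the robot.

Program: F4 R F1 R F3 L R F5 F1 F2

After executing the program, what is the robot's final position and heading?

Answer: Final position: (row=4, col=3), facing West

Derivation:
Start: (row=4, col=5), facing East
  F4: move forward 3/4 (blocked), now at (row=4, col=8)
  R: turn right, now facing South
  F1: move forward 0/1 (blocked), now at (row=4, col=8)
  R: turn right, now facing West
  F3: move forward 3, now at (row=4, col=5)
  L: turn left, now facing South
  R: turn right, now facing West
  F5: move forward 2/5 (blocked), now at (row=4, col=3)
  F1: move forward 0/1 (blocked), now at (row=4, col=3)
  F2: move forward 0/2 (blocked), now at (row=4, col=3)
Final: (row=4, col=3), facing West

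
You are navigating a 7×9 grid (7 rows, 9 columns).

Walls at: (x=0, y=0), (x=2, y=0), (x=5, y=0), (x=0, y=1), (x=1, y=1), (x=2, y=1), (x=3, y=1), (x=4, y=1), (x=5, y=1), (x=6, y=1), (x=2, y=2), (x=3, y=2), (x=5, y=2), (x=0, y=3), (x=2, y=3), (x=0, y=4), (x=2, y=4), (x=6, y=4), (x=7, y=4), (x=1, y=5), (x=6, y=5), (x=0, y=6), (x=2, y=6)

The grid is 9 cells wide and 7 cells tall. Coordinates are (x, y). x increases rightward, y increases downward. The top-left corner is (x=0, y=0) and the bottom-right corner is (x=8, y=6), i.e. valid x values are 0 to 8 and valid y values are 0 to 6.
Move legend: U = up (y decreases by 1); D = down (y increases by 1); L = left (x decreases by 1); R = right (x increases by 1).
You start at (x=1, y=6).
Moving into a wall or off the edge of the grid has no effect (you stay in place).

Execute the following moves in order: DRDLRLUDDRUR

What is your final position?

Start: (x=1, y=6)
  D (down): blocked, stay at (x=1, y=6)
  R (right): blocked, stay at (x=1, y=6)
  D (down): blocked, stay at (x=1, y=6)
  L (left): blocked, stay at (x=1, y=6)
  R (right): blocked, stay at (x=1, y=6)
  L (left): blocked, stay at (x=1, y=6)
  U (up): blocked, stay at (x=1, y=6)
  D (down): blocked, stay at (x=1, y=6)
  D (down): blocked, stay at (x=1, y=6)
  R (right): blocked, stay at (x=1, y=6)
  U (up): blocked, stay at (x=1, y=6)
  R (right): blocked, stay at (x=1, y=6)
Final: (x=1, y=6)

Answer: Final position: (x=1, y=6)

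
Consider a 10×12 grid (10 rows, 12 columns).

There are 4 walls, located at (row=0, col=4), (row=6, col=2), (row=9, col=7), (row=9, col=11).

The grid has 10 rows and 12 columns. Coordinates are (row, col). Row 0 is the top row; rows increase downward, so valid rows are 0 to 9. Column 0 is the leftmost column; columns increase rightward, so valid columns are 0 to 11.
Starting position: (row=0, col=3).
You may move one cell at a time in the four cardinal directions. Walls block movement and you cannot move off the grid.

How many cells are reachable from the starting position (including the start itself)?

BFS flood-fill from (row=0, col=3):
  Distance 0: (row=0, col=3)
  Distance 1: (row=0, col=2), (row=1, col=3)
  Distance 2: (row=0, col=1), (row=1, col=2), (row=1, col=4), (row=2, col=3)
  Distance 3: (row=0, col=0), (row=1, col=1), (row=1, col=5), (row=2, col=2), (row=2, col=4), (row=3, col=3)
  Distance 4: (row=0, col=5), (row=1, col=0), (row=1, col=6), (row=2, col=1), (row=2, col=5), (row=3, col=2), (row=3, col=4), (row=4, col=3)
  Distance 5: (row=0, col=6), (row=1, col=7), (row=2, col=0), (row=2, col=6), (row=3, col=1), (row=3, col=5), (row=4, col=2), (row=4, col=4), (row=5, col=3)
  Distance 6: (row=0, col=7), (row=1, col=8), (row=2, col=7), (row=3, col=0), (row=3, col=6), (row=4, col=1), (row=4, col=5), (row=5, col=2), (row=5, col=4), (row=6, col=3)
  Distance 7: (row=0, col=8), (row=1, col=9), (row=2, col=8), (row=3, col=7), (row=4, col=0), (row=4, col=6), (row=5, col=1), (row=5, col=5), (row=6, col=4), (row=7, col=3)
  Distance 8: (row=0, col=9), (row=1, col=10), (row=2, col=9), (row=3, col=8), (row=4, col=7), (row=5, col=0), (row=5, col=6), (row=6, col=1), (row=6, col=5), (row=7, col=2), (row=7, col=4), (row=8, col=3)
  Distance 9: (row=0, col=10), (row=1, col=11), (row=2, col=10), (row=3, col=9), (row=4, col=8), (row=5, col=7), (row=6, col=0), (row=6, col=6), (row=7, col=1), (row=7, col=5), (row=8, col=2), (row=8, col=4), (row=9, col=3)
  Distance 10: (row=0, col=11), (row=2, col=11), (row=3, col=10), (row=4, col=9), (row=5, col=8), (row=6, col=7), (row=7, col=0), (row=7, col=6), (row=8, col=1), (row=8, col=5), (row=9, col=2), (row=9, col=4)
  Distance 11: (row=3, col=11), (row=4, col=10), (row=5, col=9), (row=6, col=8), (row=7, col=7), (row=8, col=0), (row=8, col=6), (row=9, col=1), (row=9, col=5)
  Distance 12: (row=4, col=11), (row=5, col=10), (row=6, col=9), (row=7, col=8), (row=8, col=7), (row=9, col=0), (row=9, col=6)
  Distance 13: (row=5, col=11), (row=6, col=10), (row=7, col=9), (row=8, col=8)
  Distance 14: (row=6, col=11), (row=7, col=10), (row=8, col=9), (row=9, col=8)
  Distance 15: (row=7, col=11), (row=8, col=10), (row=9, col=9)
  Distance 16: (row=8, col=11), (row=9, col=10)
Total reachable: 116 (grid has 116 open cells total)

Answer: Reachable cells: 116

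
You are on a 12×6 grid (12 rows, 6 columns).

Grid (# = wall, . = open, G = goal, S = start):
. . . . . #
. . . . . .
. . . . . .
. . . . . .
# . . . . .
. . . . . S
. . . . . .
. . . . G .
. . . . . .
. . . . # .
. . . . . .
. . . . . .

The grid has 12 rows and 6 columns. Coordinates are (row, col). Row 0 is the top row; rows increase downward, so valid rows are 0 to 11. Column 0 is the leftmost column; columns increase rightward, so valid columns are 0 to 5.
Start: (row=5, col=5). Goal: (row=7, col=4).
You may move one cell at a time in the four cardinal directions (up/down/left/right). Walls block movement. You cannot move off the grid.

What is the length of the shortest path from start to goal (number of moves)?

BFS from (row=5, col=5) until reaching (row=7, col=4):
  Distance 0: (row=5, col=5)
  Distance 1: (row=4, col=5), (row=5, col=4), (row=6, col=5)
  Distance 2: (row=3, col=5), (row=4, col=4), (row=5, col=3), (row=6, col=4), (row=7, col=5)
  Distance 3: (row=2, col=5), (row=3, col=4), (row=4, col=3), (row=5, col=2), (row=6, col=3), (row=7, col=4), (row=8, col=5)  <- goal reached here
One shortest path (3 moves): (row=5, col=5) -> (row=5, col=4) -> (row=6, col=4) -> (row=7, col=4)

Answer: Shortest path length: 3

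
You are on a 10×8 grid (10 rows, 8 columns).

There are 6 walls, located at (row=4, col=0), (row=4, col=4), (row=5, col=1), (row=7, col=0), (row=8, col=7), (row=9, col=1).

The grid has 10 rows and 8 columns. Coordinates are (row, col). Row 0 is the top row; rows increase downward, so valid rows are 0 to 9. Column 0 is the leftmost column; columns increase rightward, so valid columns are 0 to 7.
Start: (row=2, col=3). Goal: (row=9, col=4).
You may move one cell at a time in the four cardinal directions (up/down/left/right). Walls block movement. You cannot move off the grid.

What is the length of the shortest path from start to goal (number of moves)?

Answer: Shortest path length: 8

Derivation:
BFS from (row=2, col=3) until reaching (row=9, col=4):
  Distance 0: (row=2, col=3)
  Distance 1: (row=1, col=3), (row=2, col=2), (row=2, col=4), (row=3, col=3)
  Distance 2: (row=0, col=3), (row=1, col=2), (row=1, col=4), (row=2, col=1), (row=2, col=5), (row=3, col=2), (row=3, col=4), (row=4, col=3)
  Distance 3: (row=0, col=2), (row=0, col=4), (row=1, col=1), (row=1, col=5), (row=2, col=0), (row=2, col=6), (row=3, col=1), (row=3, col=5), (row=4, col=2), (row=5, col=3)
  Distance 4: (row=0, col=1), (row=0, col=5), (row=1, col=0), (row=1, col=6), (row=2, col=7), (row=3, col=0), (row=3, col=6), (row=4, col=1), (row=4, col=5), (row=5, col=2), (row=5, col=4), (row=6, col=3)
  Distance 5: (row=0, col=0), (row=0, col=6), (row=1, col=7), (row=3, col=7), (row=4, col=6), (row=5, col=5), (row=6, col=2), (row=6, col=4), (row=7, col=3)
  Distance 6: (row=0, col=7), (row=4, col=7), (row=5, col=6), (row=6, col=1), (row=6, col=5), (row=7, col=2), (row=7, col=4), (row=8, col=3)
  Distance 7: (row=5, col=7), (row=6, col=0), (row=6, col=6), (row=7, col=1), (row=7, col=5), (row=8, col=2), (row=8, col=4), (row=9, col=3)
  Distance 8: (row=5, col=0), (row=6, col=7), (row=7, col=6), (row=8, col=1), (row=8, col=5), (row=9, col=2), (row=9, col=4)  <- goal reached here
One shortest path (8 moves): (row=2, col=3) -> (row=3, col=3) -> (row=4, col=3) -> (row=5, col=3) -> (row=5, col=4) -> (row=6, col=4) -> (row=7, col=4) -> (row=8, col=4) -> (row=9, col=4)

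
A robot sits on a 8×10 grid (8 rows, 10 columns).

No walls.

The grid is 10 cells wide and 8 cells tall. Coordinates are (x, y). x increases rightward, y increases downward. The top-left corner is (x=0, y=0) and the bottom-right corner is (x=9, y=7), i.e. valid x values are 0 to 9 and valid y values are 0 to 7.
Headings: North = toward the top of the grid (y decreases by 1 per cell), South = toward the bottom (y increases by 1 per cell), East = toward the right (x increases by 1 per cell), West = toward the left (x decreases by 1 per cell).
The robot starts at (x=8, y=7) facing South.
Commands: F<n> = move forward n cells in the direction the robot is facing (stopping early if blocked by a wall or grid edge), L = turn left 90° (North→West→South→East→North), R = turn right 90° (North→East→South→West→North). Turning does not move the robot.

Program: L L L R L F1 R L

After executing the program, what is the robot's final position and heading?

Start: (x=8, y=7), facing South
  L: turn left, now facing East
  L: turn left, now facing North
  L: turn left, now facing West
  R: turn right, now facing North
  L: turn left, now facing West
  F1: move forward 1, now at (x=7, y=7)
  R: turn right, now facing North
  L: turn left, now facing West
Final: (x=7, y=7), facing West

Answer: Final position: (x=7, y=7), facing West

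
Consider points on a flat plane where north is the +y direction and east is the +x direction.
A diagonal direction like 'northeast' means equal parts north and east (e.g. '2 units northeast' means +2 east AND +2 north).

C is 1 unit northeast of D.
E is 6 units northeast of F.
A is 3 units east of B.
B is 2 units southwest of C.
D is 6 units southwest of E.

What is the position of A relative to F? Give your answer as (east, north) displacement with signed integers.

Answer: A is at (east=2, north=-1) relative to F.

Derivation:
Place F at the origin (east=0, north=0).
  E is 6 units northeast of F: delta (east=+6, north=+6); E at (east=6, north=6).
  D is 6 units southwest of E: delta (east=-6, north=-6); D at (east=0, north=0).
  C is 1 unit northeast of D: delta (east=+1, north=+1); C at (east=1, north=1).
  B is 2 units southwest of C: delta (east=-2, north=-2); B at (east=-1, north=-1).
  A is 3 units east of B: delta (east=+3, north=+0); A at (east=2, north=-1).
Therefore A relative to F: (east=2, north=-1).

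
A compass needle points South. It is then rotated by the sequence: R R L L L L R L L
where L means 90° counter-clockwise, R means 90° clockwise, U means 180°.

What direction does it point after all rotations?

Answer: Final heading: West

Derivation:
Start: South
  R (right (90° clockwise)) -> West
  R (right (90° clockwise)) -> North
  L (left (90° counter-clockwise)) -> West
  L (left (90° counter-clockwise)) -> South
  L (left (90° counter-clockwise)) -> East
  L (left (90° counter-clockwise)) -> North
  R (right (90° clockwise)) -> East
  L (left (90° counter-clockwise)) -> North
  L (left (90° counter-clockwise)) -> West
Final: West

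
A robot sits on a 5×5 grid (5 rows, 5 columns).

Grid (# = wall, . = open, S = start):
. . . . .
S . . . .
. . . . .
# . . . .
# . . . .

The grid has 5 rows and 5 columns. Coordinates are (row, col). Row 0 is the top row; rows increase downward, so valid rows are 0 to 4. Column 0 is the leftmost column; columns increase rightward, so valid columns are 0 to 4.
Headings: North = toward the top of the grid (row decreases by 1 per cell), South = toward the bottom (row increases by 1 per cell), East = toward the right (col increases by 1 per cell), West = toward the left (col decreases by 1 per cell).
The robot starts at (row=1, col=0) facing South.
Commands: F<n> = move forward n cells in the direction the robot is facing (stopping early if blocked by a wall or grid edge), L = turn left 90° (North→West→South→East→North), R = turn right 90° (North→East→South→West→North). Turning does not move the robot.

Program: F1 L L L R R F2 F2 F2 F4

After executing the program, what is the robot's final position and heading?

Start: (row=1, col=0), facing South
  F1: move forward 1, now at (row=2, col=0)
  L: turn left, now facing East
  L: turn left, now facing North
  L: turn left, now facing West
  R: turn right, now facing North
  R: turn right, now facing East
  F2: move forward 2, now at (row=2, col=2)
  F2: move forward 2, now at (row=2, col=4)
  F2: move forward 0/2 (blocked), now at (row=2, col=4)
  F4: move forward 0/4 (blocked), now at (row=2, col=4)
Final: (row=2, col=4), facing East

Answer: Final position: (row=2, col=4), facing East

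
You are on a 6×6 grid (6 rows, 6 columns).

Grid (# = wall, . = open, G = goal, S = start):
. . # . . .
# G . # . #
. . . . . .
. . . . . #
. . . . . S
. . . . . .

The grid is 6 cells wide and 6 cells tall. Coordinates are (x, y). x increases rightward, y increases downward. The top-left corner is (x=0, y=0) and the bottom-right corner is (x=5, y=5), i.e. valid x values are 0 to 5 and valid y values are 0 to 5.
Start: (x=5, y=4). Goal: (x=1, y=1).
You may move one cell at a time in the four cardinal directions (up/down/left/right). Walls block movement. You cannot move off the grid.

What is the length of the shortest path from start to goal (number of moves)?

Answer: Shortest path length: 7

Derivation:
BFS from (x=5, y=4) until reaching (x=1, y=1):
  Distance 0: (x=5, y=4)
  Distance 1: (x=4, y=4), (x=5, y=5)
  Distance 2: (x=4, y=3), (x=3, y=4), (x=4, y=5)
  Distance 3: (x=4, y=2), (x=3, y=3), (x=2, y=4), (x=3, y=5)
  Distance 4: (x=4, y=1), (x=3, y=2), (x=5, y=2), (x=2, y=3), (x=1, y=4), (x=2, y=5)
  Distance 5: (x=4, y=0), (x=2, y=2), (x=1, y=3), (x=0, y=4), (x=1, y=5)
  Distance 6: (x=3, y=0), (x=5, y=0), (x=2, y=1), (x=1, y=2), (x=0, y=3), (x=0, y=5)
  Distance 7: (x=1, y=1), (x=0, y=2)  <- goal reached here
One shortest path (7 moves): (x=5, y=4) -> (x=4, y=4) -> (x=3, y=4) -> (x=2, y=4) -> (x=1, y=4) -> (x=1, y=3) -> (x=1, y=2) -> (x=1, y=1)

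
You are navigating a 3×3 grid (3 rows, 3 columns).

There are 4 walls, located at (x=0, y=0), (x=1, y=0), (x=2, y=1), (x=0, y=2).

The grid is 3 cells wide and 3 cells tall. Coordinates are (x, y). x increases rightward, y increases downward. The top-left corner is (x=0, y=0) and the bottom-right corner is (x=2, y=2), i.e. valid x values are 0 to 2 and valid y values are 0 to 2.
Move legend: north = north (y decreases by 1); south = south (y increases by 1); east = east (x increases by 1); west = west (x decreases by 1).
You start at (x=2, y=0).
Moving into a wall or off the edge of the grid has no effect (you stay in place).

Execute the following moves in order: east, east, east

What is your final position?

Answer: Final position: (x=2, y=0)

Derivation:
Start: (x=2, y=0)
  [×3]east (east): blocked, stay at (x=2, y=0)
Final: (x=2, y=0)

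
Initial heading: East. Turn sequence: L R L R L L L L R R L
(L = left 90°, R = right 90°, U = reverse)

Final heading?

Start: East
  L (left (90° counter-clockwise)) -> North
  R (right (90° clockwise)) -> East
  L (left (90° counter-clockwise)) -> North
  R (right (90° clockwise)) -> East
  L (left (90° counter-clockwise)) -> North
  L (left (90° counter-clockwise)) -> West
  L (left (90° counter-clockwise)) -> South
  L (left (90° counter-clockwise)) -> East
  R (right (90° clockwise)) -> South
  R (right (90° clockwise)) -> West
  L (left (90° counter-clockwise)) -> South
Final: South

Answer: Final heading: South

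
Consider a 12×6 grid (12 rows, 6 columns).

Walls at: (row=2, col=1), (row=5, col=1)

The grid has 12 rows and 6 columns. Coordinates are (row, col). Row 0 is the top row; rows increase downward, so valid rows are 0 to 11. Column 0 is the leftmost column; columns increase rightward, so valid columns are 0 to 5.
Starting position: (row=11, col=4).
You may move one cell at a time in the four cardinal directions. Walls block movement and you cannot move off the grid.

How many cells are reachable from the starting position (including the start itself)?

Answer: Reachable cells: 70

Derivation:
BFS flood-fill from (row=11, col=4):
  Distance 0: (row=11, col=4)
  Distance 1: (row=10, col=4), (row=11, col=3), (row=11, col=5)
  Distance 2: (row=9, col=4), (row=10, col=3), (row=10, col=5), (row=11, col=2)
  Distance 3: (row=8, col=4), (row=9, col=3), (row=9, col=5), (row=10, col=2), (row=11, col=1)
  Distance 4: (row=7, col=4), (row=8, col=3), (row=8, col=5), (row=9, col=2), (row=10, col=1), (row=11, col=0)
  Distance 5: (row=6, col=4), (row=7, col=3), (row=7, col=5), (row=8, col=2), (row=9, col=1), (row=10, col=0)
  Distance 6: (row=5, col=4), (row=6, col=3), (row=6, col=5), (row=7, col=2), (row=8, col=1), (row=9, col=0)
  Distance 7: (row=4, col=4), (row=5, col=3), (row=5, col=5), (row=6, col=2), (row=7, col=1), (row=8, col=0)
  Distance 8: (row=3, col=4), (row=4, col=3), (row=4, col=5), (row=5, col=2), (row=6, col=1), (row=7, col=0)
  Distance 9: (row=2, col=4), (row=3, col=3), (row=3, col=5), (row=4, col=2), (row=6, col=0)
  Distance 10: (row=1, col=4), (row=2, col=3), (row=2, col=5), (row=3, col=2), (row=4, col=1), (row=5, col=0)
  Distance 11: (row=0, col=4), (row=1, col=3), (row=1, col=5), (row=2, col=2), (row=3, col=1), (row=4, col=0)
  Distance 12: (row=0, col=3), (row=0, col=5), (row=1, col=2), (row=3, col=0)
  Distance 13: (row=0, col=2), (row=1, col=1), (row=2, col=0)
  Distance 14: (row=0, col=1), (row=1, col=0)
  Distance 15: (row=0, col=0)
Total reachable: 70 (grid has 70 open cells total)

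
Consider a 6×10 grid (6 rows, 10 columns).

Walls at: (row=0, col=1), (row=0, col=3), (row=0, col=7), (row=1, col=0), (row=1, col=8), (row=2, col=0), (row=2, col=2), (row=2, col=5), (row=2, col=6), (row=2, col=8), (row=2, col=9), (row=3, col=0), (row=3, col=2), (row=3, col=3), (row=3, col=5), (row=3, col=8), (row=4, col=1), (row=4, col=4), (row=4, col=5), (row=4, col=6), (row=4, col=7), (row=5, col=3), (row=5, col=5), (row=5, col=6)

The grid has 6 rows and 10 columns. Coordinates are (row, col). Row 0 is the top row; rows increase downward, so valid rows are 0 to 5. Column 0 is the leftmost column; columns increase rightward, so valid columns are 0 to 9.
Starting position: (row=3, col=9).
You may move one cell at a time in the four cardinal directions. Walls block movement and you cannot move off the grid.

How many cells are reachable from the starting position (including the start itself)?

Answer: Reachable cells: 6

Derivation:
BFS flood-fill from (row=3, col=9):
  Distance 0: (row=3, col=9)
  Distance 1: (row=4, col=9)
  Distance 2: (row=4, col=8), (row=5, col=9)
  Distance 3: (row=5, col=8)
  Distance 4: (row=5, col=7)
Total reachable: 6 (grid has 36 open cells total)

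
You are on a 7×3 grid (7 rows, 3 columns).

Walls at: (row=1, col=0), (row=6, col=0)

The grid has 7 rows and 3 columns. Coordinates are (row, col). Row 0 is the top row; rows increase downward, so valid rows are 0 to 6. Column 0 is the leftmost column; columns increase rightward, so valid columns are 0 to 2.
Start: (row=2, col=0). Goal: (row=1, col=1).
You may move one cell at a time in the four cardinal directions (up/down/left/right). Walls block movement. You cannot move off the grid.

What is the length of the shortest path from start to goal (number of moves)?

BFS from (row=2, col=0) until reaching (row=1, col=1):
  Distance 0: (row=2, col=0)
  Distance 1: (row=2, col=1), (row=3, col=0)
  Distance 2: (row=1, col=1), (row=2, col=2), (row=3, col=1), (row=4, col=0)  <- goal reached here
One shortest path (2 moves): (row=2, col=0) -> (row=2, col=1) -> (row=1, col=1)

Answer: Shortest path length: 2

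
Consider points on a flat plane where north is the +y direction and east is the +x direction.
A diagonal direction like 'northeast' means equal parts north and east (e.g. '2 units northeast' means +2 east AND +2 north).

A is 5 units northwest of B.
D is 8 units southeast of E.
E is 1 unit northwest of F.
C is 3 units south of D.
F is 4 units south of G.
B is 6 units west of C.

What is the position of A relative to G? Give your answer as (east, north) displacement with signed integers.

Answer: A is at (east=-4, north=-9) relative to G.

Derivation:
Place G at the origin (east=0, north=0).
  F is 4 units south of G: delta (east=+0, north=-4); F at (east=0, north=-4).
  E is 1 unit northwest of F: delta (east=-1, north=+1); E at (east=-1, north=-3).
  D is 8 units southeast of E: delta (east=+8, north=-8); D at (east=7, north=-11).
  C is 3 units south of D: delta (east=+0, north=-3); C at (east=7, north=-14).
  B is 6 units west of C: delta (east=-6, north=+0); B at (east=1, north=-14).
  A is 5 units northwest of B: delta (east=-5, north=+5); A at (east=-4, north=-9).
Therefore A relative to G: (east=-4, north=-9).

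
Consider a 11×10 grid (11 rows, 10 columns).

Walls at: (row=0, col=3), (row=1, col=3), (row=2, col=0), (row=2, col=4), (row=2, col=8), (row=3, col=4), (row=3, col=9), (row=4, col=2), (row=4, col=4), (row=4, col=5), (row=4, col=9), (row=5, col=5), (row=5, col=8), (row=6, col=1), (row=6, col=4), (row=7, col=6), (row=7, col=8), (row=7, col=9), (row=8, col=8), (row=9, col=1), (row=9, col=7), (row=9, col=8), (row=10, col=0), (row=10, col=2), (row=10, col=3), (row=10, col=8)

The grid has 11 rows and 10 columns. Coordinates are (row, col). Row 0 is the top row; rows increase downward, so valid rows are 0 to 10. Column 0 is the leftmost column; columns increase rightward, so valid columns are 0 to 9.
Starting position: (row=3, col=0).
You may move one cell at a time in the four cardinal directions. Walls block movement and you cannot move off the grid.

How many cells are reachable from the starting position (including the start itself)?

Answer: Reachable cells: 80

Derivation:
BFS flood-fill from (row=3, col=0):
  Distance 0: (row=3, col=0)
  Distance 1: (row=3, col=1), (row=4, col=0)
  Distance 2: (row=2, col=1), (row=3, col=2), (row=4, col=1), (row=5, col=0)
  Distance 3: (row=1, col=1), (row=2, col=2), (row=3, col=3), (row=5, col=1), (row=6, col=0)
  Distance 4: (row=0, col=1), (row=1, col=0), (row=1, col=2), (row=2, col=3), (row=4, col=3), (row=5, col=2), (row=7, col=0)
  Distance 5: (row=0, col=0), (row=0, col=2), (row=5, col=3), (row=6, col=2), (row=7, col=1), (row=8, col=0)
  Distance 6: (row=5, col=4), (row=6, col=3), (row=7, col=2), (row=8, col=1), (row=9, col=0)
  Distance 7: (row=7, col=3), (row=8, col=2)
  Distance 8: (row=7, col=4), (row=8, col=3), (row=9, col=2)
  Distance 9: (row=7, col=5), (row=8, col=4), (row=9, col=3)
  Distance 10: (row=6, col=5), (row=8, col=5), (row=9, col=4)
  Distance 11: (row=6, col=6), (row=8, col=6), (row=9, col=5), (row=10, col=4)
  Distance 12: (row=5, col=6), (row=6, col=7), (row=8, col=7), (row=9, col=6), (row=10, col=5)
  Distance 13: (row=4, col=6), (row=5, col=7), (row=6, col=8), (row=7, col=7), (row=10, col=6)
  Distance 14: (row=3, col=6), (row=4, col=7), (row=6, col=9), (row=10, col=7)
  Distance 15: (row=2, col=6), (row=3, col=5), (row=3, col=7), (row=4, col=8), (row=5, col=9)
  Distance 16: (row=1, col=6), (row=2, col=5), (row=2, col=7), (row=3, col=8)
  Distance 17: (row=0, col=6), (row=1, col=5), (row=1, col=7)
  Distance 18: (row=0, col=5), (row=0, col=7), (row=1, col=4), (row=1, col=8)
  Distance 19: (row=0, col=4), (row=0, col=8), (row=1, col=9)
  Distance 20: (row=0, col=9), (row=2, col=9)
Total reachable: 80 (grid has 84 open cells total)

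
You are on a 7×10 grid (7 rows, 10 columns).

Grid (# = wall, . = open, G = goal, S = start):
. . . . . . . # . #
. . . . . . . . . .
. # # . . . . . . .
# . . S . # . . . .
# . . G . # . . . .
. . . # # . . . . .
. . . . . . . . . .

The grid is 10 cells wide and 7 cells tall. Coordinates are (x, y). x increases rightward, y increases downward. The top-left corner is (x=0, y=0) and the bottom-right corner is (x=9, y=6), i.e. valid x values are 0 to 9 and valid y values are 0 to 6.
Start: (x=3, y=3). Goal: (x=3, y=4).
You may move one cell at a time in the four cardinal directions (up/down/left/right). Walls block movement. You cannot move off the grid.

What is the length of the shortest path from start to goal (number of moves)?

BFS from (x=3, y=3) until reaching (x=3, y=4):
  Distance 0: (x=3, y=3)
  Distance 1: (x=3, y=2), (x=2, y=3), (x=4, y=3), (x=3, y=4)  <- goal reached here
One shortest path (1 moves): (x=3, y=3) -> (x=3, y=4)

Answer: Shortest path length: 1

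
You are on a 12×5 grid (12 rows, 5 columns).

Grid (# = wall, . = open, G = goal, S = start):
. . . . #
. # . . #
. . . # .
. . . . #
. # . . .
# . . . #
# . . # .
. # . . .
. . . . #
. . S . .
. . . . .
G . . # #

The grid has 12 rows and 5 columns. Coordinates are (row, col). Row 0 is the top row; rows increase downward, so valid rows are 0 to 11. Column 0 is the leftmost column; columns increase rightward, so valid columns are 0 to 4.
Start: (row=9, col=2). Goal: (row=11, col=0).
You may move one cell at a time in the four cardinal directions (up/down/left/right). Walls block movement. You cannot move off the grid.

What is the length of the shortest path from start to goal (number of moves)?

Answer: Shortest path length: 4

Derivation:
BFS from (row=9, col=2) until reaching (row=11, col=0):
  Distance 0: (row=9, col=2)
  Distance 1: (row=8, col=2), (row=9, col=1), (row=9, col=3), (row=10, col=2)
  Distance 2: (row=7, col=2), (row=8, col=1), (row=8, col=3), (row=9, col=0), (row=9, col=4), (row=10, col=1), (row=10, col=3), (row=11, col=2)
  Distance 3: (row=6, col=2), (row=7, col=3), (row=8, col=0), (row=10, col=0), (row=10, col=4), (row=11, col=1)
  Distance 4: (row=5, col=2), (row=6, col=1), (row=7, col=0), (row=7, col=4), (row=11, col=0)  <- goal reached here
One shortest path (4 moves): (row=9, col=2) -> (row=9, col=1) -> (row=9, col=0) -> (row=10, col=0) -> (row=11, col=0)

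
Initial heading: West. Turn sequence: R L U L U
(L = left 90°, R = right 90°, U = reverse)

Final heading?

Start: West
  R (right (90° clockwise)) -> North
  L (left (90° counter-clockwise)) -> West
  U (U-turn (180°)) -> East
  L (left (90° counter-clockwise)) -> North
  U (U-turn (180°)) -> South
Final: South

Answer: Final heading: South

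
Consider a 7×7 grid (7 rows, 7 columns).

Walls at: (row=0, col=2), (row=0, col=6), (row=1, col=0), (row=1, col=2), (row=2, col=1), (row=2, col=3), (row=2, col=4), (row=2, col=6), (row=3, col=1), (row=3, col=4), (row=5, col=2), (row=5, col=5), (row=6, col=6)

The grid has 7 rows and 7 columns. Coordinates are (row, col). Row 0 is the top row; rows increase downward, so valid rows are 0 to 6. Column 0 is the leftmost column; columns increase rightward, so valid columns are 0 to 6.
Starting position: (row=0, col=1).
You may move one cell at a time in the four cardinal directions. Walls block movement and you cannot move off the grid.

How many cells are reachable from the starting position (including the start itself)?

Answer: Reachable cells: 3

Derivation:
BFS flood-fill from (row=0, col=1):
  Distance 0: (row=0, col=1)
  Distance 1: (row=0, col=0), (row=1, col=1)
Total reachable: 3 (grid has 36 open cells total)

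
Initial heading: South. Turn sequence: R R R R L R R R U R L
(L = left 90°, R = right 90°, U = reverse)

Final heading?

Answer: Final heading: South

Derivation:
Start: South
  R (right (90° clockwise)) -> West
  R (right (90° clockwise)) -> North
  R (right (90° clockwise)) -> East
  R (right (90° clockwise)) -> South
  L (left (90° counter-clockwise)) -> East
  R (right (90° clockwise)) -> South
  R (right (90° clockwise)) -> West
  R (right (90° clockwise)) -> North
  U (U-turn (180°)) -> South
  R (right (90° clockwise)) -> West
  L (left (90° counter-clockwise)) -> South
Final: South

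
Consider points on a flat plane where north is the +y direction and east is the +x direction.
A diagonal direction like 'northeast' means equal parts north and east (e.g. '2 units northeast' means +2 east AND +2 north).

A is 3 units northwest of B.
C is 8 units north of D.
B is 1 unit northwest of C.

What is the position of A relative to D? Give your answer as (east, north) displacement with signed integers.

Place D at the origin (east=0, north=0).
  C is 8 units north of D: delta (east=+0, north=+8); C at (east=0, north=8).
  B is 1 unit northwest of C: delta (east=-1, north=+1); B at (east=-1, north=9).
  A is 3 units northwest of B: delta (east=-3, north=+3); A at (east=-4, north=12).
Therefore A relative to D: (east=-4, north=12).

Answer: A is at (east=-4, north=12) relative to D.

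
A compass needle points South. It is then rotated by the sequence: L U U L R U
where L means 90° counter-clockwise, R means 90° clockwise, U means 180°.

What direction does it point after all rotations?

Answer: Final heading: West

Derivation:
Start: South
  L (left (90° counter-clockwise)) -> East
  U (U-turn (180°)) -> West
  U (U-turn (180°)) -> East
  L (left (90° counter-clockwise)) -> North
  R (right (90° clockwise)) -> East
  U (U-turn (180°)) -> West
Final: West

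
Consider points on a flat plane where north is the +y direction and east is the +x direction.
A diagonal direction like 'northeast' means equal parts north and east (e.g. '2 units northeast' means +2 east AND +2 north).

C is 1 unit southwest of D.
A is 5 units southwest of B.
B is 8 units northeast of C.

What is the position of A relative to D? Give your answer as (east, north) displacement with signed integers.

Place D at the origin (east=0, north=0).
  C is 1 unit southwest of D: delta (east=-1, north=-1); C at (east=-1, north=-1).
  B is 8 units northeast of C: delta (east=+8, north=+8); B at (east=7, north=7).
  A is 5 units southwest of B: delta (east=-5, north=-5); A at (east=2, north=2).
Therefore A relative to D: (east=2, north=2).

Answer: A is at (east=2, north=2) relative to D.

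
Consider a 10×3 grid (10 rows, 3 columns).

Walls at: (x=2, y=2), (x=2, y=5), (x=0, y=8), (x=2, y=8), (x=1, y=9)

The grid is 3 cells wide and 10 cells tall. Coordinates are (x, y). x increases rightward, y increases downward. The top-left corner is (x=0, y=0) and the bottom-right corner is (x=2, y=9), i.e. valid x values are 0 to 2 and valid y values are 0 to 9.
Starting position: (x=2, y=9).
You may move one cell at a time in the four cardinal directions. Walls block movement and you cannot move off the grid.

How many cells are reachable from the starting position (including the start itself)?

BFS flood-fill from (x=2, y=9):
  Distance 0: (x=2, y=9)
Total reachable: 1 (grid has 25 open cells total)

Answer: Reachable cells: 1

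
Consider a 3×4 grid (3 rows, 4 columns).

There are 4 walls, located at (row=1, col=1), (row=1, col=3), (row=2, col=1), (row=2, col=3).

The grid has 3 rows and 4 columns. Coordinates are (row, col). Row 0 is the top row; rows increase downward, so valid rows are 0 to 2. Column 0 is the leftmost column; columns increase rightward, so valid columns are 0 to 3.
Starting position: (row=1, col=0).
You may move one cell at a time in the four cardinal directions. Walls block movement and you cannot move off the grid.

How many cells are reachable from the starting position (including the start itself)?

Answer: Reachable cells: 8

Derivation:
BFS flood-fill from (row=1, col=0):
  Distance 0: (row=1, col=0)
  Distance 1: (row=0, col=0), (row=2, col=0)
  Distance 2: (row=0, col=1)
  Distance 3: (row=0, col=2)
  Distance 4: (row=0, col=3), (row=1, col=2)
  Distance 5: (row=2, col=2)
Total reachable: 8 (grid has 8 open cells total)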